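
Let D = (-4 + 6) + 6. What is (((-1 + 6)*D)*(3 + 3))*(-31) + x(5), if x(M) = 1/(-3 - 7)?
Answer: -74401/10 ≈ -7440.1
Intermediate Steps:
D = 8 (D = 2 + 6 = 8)
x(M) = -1/10 (x(M) = 1/(-10) = -1/10)
(((-1 + 6)*D)*(3 + 3))*(-31) + x(5) = (((-1 + 6)*8)*(3 + 3))*(-31) - 1/10 = ((5*8)*6)*(-31) - 1/10 = (40*6)*(-31) - 1/10 = 240*(-31) - 1/10 = -7440 - 1/10 = -74401/10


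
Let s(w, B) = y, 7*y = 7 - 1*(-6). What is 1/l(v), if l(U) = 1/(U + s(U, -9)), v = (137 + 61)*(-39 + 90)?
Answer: 70699/7 ≈ 10100.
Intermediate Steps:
y = 13/7 (y = (7 - 1*(-6))/7 = (7 + 6)/7 = (1/7)*13 = 13/7 ≈ 1.8571)
s(w, B) = 13/7
v = 10098 (v = 198*51 = 10098)
l(U) = 1/(13/7 + U) (l(U) = 1/(U + 13/7) = 1/(13/7 + U))
1/l(v) = 1/(7/(13 + 7*10098)) = 1/(7/(13 + 70686)) = 1/(7/70699) = 70699/7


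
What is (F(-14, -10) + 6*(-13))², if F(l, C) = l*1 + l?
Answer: 11236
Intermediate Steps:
F(l, C) = 2*l (F(l, C) = l + l = 2*l)
(F(-14, -10) + 6*(-13))² = (2*(-14) + 6*(-13))² = (-28 - 78)² = (-106)² = 11236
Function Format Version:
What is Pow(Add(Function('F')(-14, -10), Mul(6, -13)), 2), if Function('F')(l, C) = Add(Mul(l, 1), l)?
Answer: 11236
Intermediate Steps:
Function('F')(l, C) = Mul(2, l) (Function('F')(l, C) = Add(l, l) = Mul(2, l))
Pow(Add(Function('F')(-14, -10), Mul(6, -13)), 2) = Pow(Add(Mul(2, -14), Mul(6, -13)), 2) = Pow(Add(-28, -78), 2) = Pow(-106, 2) = 11236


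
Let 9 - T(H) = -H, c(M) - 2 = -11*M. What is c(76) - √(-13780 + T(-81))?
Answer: -834 - 2*I*√3463 ≈ -834.0 - 117.69*I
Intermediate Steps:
c(M) = 2 - 11*M
T(H) = 9 + H (T(H) = 9 - (-1)*H = 9 + H)
c(76) - √(-13780 + T(-81)) = (2 - 11*76) - √(-13780 + (9 - 81)) = (2 - 836) - √(-13780 - 72) = -834 - √(-13852) = -834 - 2*I*√3463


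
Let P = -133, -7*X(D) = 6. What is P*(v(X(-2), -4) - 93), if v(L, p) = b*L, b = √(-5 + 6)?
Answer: 12483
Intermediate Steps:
b = 1 (b = √1 = 1)
X(D) = -6/7 (X(D) = -⅐*6 = -6/7)
v(L, p) = L (v(L, p) = 1*L = L)
P*(v(X(-2), -4) - 93) = -133*(-6/7 - 93) = -133*(-657/7) = 12483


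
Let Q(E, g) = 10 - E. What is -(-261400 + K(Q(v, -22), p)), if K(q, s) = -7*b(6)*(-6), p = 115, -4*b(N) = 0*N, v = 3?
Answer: 261400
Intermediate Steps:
b(N) = 0 (b(N) = -0*N = -¼*0 = 0)
K(q, s) = 0 (K(q, s) = -7*0*(-6) = 0*(-6) = 0)
-(-261400 + K(Q(v, -22), p)) = -(-261400 + 0) = -1*(-261400) = 261400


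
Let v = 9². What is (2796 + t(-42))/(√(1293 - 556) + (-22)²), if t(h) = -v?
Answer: 119460/21229 - 2715*√737/233519 ≈ 5.3116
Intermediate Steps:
v = 81
t(h) = -81 (t(h) = -1*81 = -81)
(2796 + t(-42))/(√(1293 - 556) + (-22)²) = (2796 - 81)/(√(1293 - 556) + (-22)²) = 2715/(√737 + 484) = 2715/(484 + √737)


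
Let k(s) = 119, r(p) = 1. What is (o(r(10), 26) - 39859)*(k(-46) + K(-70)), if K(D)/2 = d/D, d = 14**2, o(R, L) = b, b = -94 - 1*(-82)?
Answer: -22606857/5 ≈ -4.5214e+6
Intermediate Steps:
b = -12 (b = -94 + 82 = -12)
o(R, L) = -12
d = 196
K(D) = 392/D (K(D) = 2*(196/D) = 392/D)
(o(r(10), 26) - 39859)*(k(-46) + K(-70)) = (-12 - 39859)*(119 + 392/(-70)) = -39871*(119 + 392*(-1/70)) = -39871*(119 - 28/5) = -39871*567/5 = -22606857/5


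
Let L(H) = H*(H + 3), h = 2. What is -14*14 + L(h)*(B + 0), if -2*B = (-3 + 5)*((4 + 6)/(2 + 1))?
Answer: -688/3 ≈ -229.33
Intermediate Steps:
L(H) = H*(3 + H)
B = -10/3 (B = -(-3 + 5)*(4 + 6)/(2 + 1)/2 = -10/3 ≈ -3.3333)
-14*14 + L(h)*(B + 0) = -14*14 + (2*(3 + 2))*(-10/3 + 0) = -196 + (2*5)*(-10/3) = -196 + 10*(-10/3) = -196 - 100/3 = -688/3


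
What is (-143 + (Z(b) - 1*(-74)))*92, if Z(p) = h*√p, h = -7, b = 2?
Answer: -6348 - 644*√2 ≈ -7258.8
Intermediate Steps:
Z(p) = -7*√p
(-143 + (Z(b) - 1*(-74)))*92 = (-143 + (-7*√2 - 1*(-74)))*92 = (-143 + (-7*√2 + 74))*92 = (-143 + (74 - 7*√2))*92 = (-69 - 7*√2)*92 = -6348 - 644*√2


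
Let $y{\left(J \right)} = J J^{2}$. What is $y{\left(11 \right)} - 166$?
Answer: $1165$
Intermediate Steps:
$y{\left(J \right)} = J^{3}$
$y{\left(11 \right)} - 166 = 11^{3} - 166 = 1331 - 166 = 1165$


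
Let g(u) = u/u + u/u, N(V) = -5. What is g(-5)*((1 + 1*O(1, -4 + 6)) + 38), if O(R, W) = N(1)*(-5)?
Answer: 128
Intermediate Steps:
O(R, W) = 25 (O(R, W) = -5*(-5) = 25)
g(u) = 2 (g(u) = 1 + 1 = 2)
g(-5)*((1 + 1*O(1, -4 + 6)) + 38) = 2*((1 + 1*25) + 38) = 2*((1 + 25) + 38) = 2*(26 + 38) = 2*64 = 128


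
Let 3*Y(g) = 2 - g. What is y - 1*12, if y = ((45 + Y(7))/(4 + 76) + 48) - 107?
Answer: -1691/24 ≈ -70.458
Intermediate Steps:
Y(g) = 2/3 - g/3 (Y(g) = (2 - g)/3 = 2/3 - g/3)
y = -1403/24 (y = ((45 + (2/3 - 1/3*7))/(4 + 76) + 48) - 107 = ((45 + (2/3 - 7/3))/80 + 48) - 107 = ((45 - 5/3)*(1/80) + 48) - 107 = ((130/3)*(1/80) + 48) - 107 = (13/24 + 48) - 107 = 1165/24 - 107 = -1403/24 ≈ -58.458)
y - 1*12 = -1403/24 - 1*12 = -1403/24 - 12 = -1691/24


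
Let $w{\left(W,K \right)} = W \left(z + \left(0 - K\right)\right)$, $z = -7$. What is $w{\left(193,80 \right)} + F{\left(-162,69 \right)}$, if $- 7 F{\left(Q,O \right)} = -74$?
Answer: $- \frac{117463}{7} \approx -16780.0$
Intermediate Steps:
$F{\left(Q,O \right)} = \frac{74}{7}$ ($F{\left(Q,O \right)} = \left(- \frac{1}{7}\right) \left(-74\right) = \frac{74}{7}$)
$w{\left(W,K \right)} = W \left(-7 - K\right)$ ($w{\left(W,K \right)} = W \left(-7 + \left(0 - K\right)\right) = W \left(-7 - K\right)$)
$w{\left(193,80 \right)} + F{\left(-162,69 \right)} = \left(-1\right) 193 \left(7 + 80\right) + \frac{74}{7} = \left(-1\right) 193 \cdot 87 + \frac{74}{7} = -16791 + \frac{74}{7} = - \frac{117463}{7}$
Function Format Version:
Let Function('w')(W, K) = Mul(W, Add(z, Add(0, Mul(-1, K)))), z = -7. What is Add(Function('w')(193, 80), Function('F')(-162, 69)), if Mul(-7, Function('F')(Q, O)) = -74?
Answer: Rational(-117463, 7) ≈ -16780.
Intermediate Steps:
Function('F')(Q, O) = Rational(74, 7) (Function('F')(Q, O) = Mul(Rational(-1, 7), -74) = Rational(74, 7))
Function('w')(W, K) = Mul(W, Add(-7, Mul(-1, K))) (Function('w')(W, K) = Mul(W, Add(-7, Add(0, Mul(-1, K)))) = Mul(W, Add(-7, Mul(-1, K))))
Add(Function('w')(193, 80), Function('F')(-162, 69)) = Add(Mul(-1, 193, Add(7, 80)), Rational(74, 7)) = Add(Mul(-1, 193, 87), Rational(74, 7)) = Add(-16791, Rational(74, 7)) = Rational(-117463, 7)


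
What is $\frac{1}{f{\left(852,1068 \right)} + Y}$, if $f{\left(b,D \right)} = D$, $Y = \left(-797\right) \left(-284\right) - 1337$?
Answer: $\frac{1}{226079} \approx 4.4232 \cdot 10^{-6}$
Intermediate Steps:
$Y = 225011$ ($Y = 226348 - 1337 = 225011$)
$\frac{1}{f{\left(852,1068 \right)} + Y} = \frac{1}{1068 + 225011} = \frac{1}{226079}$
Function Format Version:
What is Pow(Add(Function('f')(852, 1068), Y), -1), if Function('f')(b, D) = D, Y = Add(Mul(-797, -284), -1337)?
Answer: Rational(1, 226079) ≈ 4.4232e-6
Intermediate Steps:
Y = 225011 (Y = Add(226348, -1337) = 225011)
Pow(Add(Function('f')(852, 1068), Y), -1) = Pow(Add(1068, 225011), -1) = Pow(226079, -1) = Rational(1, 226079)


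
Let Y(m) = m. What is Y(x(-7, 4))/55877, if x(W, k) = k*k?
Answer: 16/55877 ≈ 0.00028634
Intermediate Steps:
x(W, k) = k²
Y(x(-7, 4))/55877 = 4²/55877 = 16*(1/55877) = 16/55877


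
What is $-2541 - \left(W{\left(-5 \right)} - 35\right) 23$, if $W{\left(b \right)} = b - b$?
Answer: $-1736$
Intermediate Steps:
$W{\left(b \right)} = 0$
$-2541 - \left(W{\left(-5 \right)} - 35\right) 23 = -2541 - \left(0 - 35\right) 23 = -2541 - \left(-35\right) 23 = -2541 - -805 = -2541 + 805 = -1736$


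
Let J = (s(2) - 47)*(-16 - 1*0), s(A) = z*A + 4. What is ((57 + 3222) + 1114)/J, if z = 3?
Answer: 4393/592 ≈ 7.4206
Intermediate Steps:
s(A) = 4 + 3*A (s(A) = 3*A + 4 = 4 + 3*A)
J = 592 (J = ((4 + 3*2) - 47)*(-16 - 1*0) = ((4 + 6) - 47)*(-16 + 0) = (10 - 47)*(-16) = -37*(-16) = 592)
((57 + 3222) + 1114)/J = ((57 + 3222) + 1114)/592 = (3279 + 1114)*(1/592) = 4393*(1/592) = 4393/592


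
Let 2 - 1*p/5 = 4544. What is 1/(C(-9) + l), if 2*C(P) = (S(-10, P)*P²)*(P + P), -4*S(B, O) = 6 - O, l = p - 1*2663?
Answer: -4/90557 ≈ -4.4171e-5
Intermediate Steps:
p = -22710 (p = 10 - 5*4544 = 10 - 22720 = -22710)
l = -25373 (l = -22710 - 1*2663 = -22710 - 2663 = -25373)
S(B, O) = -3/2 + O/4 (S(B, O) = -(6 - O)/4 = -3/2 + O/4)
C(P) = P³*(-3/2 + P/4) (C(P) = (((-3/2 + P/4)*P²)*(P + P))/2 = ((P²*(-3/2 + P/4))*(2*P))/2 = (2*P³*(-3/2 + P/4))/2 = P³*(-3/2 + P/4))
1/(C(-9) + l) = 1/((¼)*(-9)³*(-6 - 9) - 25373) = 1/((¼)*(-729)*(-15) - 25373) = 1/(10935/4 - 25373) = 1/(-90557/4) = -4/90557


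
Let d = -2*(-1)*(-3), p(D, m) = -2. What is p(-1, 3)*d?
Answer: 12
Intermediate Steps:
d = -6 (d = 2*(-3) = -6)
p(-1, 3)*d = -2*(-6) = 12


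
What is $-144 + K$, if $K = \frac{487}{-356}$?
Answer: $- \frac{51751}{356} \approx -145.37$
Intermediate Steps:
$K = - \frac{487}{356}$ ($K = 487 \left(- \frac{1}{356}\right) = - \frac{487}{356} \approx -1.368$)
$-144 + K = -144 - \frac{487}{356} = - \frac{51751}{356}$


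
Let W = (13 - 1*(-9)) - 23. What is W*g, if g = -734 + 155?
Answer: 579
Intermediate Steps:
g = -579
W = -1 (W = (13 + 9) - 23 = 22 - 23 = -1)
W*g = -1*(-579) = 579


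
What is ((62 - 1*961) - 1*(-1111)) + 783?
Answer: 995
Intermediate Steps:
((62 - 1*961) - 1*(-1111)) + 783 = ((62 - 961) + 1111) + 783 = (-899 + 1111) + 783 = 212 + 783 = 995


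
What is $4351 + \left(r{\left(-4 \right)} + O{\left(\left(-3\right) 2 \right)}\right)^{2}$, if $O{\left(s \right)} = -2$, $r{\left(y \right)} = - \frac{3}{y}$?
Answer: $\frac{69641}{16} \approx 4352.6$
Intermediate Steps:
$4351 + \left(r{\left(-4 \right)} + O{\left(\left(-3\right) 2 \right)}\right)^{2} = 4351 + \left(- \frac{3}{-4} - 2\right)^{2} = 4351 + \left(\left(-3\right) \left(- \frac{1}{4}\right) - 2\right)^{2} = 4351 + \left(\frac{3}{4} - 2\right)^{2} = 4351 + \left(- \frac{5}{4}\right)^{2} = 4351 + \frac{25}{16} = \frac{69641}{16}$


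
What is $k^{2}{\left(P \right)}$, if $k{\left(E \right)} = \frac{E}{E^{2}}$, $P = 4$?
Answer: $\frac{1}{16} \approx 0.0625$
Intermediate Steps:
$k{\left(E \right)} = \frac{1}{E}$ ($k{\left(E \right)} = \frac{E}{E^{2}} = \frac{1}{E}$)
$k^{2}{\left(P \right)} = \left(\frac{1}{4}\right)^{2} = \frac{1}{16}$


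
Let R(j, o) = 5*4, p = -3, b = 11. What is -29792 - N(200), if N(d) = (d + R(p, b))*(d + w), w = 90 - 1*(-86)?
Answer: -112512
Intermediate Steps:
R(j, o) = 20
w = 176 (w = 90 + 86 = 176)
N(d) = (20 + d)*(176 + d) (N(d) = (d + 20)*(d + 176) = (20 + d)*(176 + d))
-29792 - N(200) = -29792 - (3520 + 200² + 196*200) = -29792 - (3520 + 40000 + 39200) = -29792 - 1*82720 = -29792 - 82720 = -112512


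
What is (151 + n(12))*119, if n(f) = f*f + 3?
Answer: 35462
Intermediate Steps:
n(f) = 3 + f**2 (n(f) = f**2 + 3 = 3 + f**2)
(151 + n(12))*119 = (151 + (3 + 12**2))*119 = (151 + (3 + 144))*119 = (151 + 147)*119 = 298*119 = 35462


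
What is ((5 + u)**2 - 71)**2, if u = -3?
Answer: 4489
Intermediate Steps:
((5 + u)**2 - 71)**2 = ((5 - 3)**2 - 71)**2 = (2**2 - 71)**2 = (4 - 71)**2 = (-67)**2 = 4489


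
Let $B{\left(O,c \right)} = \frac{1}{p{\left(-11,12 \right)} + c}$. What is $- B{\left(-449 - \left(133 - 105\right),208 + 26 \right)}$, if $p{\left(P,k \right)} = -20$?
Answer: $- \frac{1}{214} \approx -0.0046729$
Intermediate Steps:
$B{\left(O,c \right)} = \frac{1}{-20 + c}$
$- B{\left(-449 - \left(133 - 105\right),208 + 26 \right)} = - \frac{1}{-20 + \left(208 + 26\right)} = - \frac{1}{-20 + 234} = - \frac{1}{214}$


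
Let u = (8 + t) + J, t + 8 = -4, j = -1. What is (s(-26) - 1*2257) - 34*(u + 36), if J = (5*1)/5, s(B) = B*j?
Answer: -3353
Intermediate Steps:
s(B) = -B (s(B) = B*(-1) = -B)
t = -12 (t = -8 - 4 = -12)
J = 1 (J = 5*(⅕) = 1)
u = -3 (u = (8 - 12) + 1 = -4 + 1 = -3)
(s(-26) - 1*2257) - 34*(u + 36) = (-1*(-26) - 1*2257) - 34*(-3 + 36) = (26 - 2257) - 34*33 = -2231 - 1*1122 = -2231 - 1122 = -3353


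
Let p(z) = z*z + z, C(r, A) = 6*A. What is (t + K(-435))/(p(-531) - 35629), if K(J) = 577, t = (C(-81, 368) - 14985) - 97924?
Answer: -4788/10687 ≈ -0.44802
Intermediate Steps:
p(z) = z + z² (p(z) = z² + z = z + z²)
t = -110701 (t = (6*368 - 14985) - 97924 = (2208 - 14985) - 97924 = -12777 - 97924 = -110701)
(t + K(-435))/(p(-531) - 35629) = (-110701 + 577)/(-531*(1 - 531) - 35629) = -110124/(-531*(-530) - 35629) = -110124/(281430 - 35629) = -110124/245801 = -110124*1/245801 = -4788/10687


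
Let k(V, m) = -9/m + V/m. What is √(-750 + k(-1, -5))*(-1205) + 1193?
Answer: 1193 - 2410*I*√187 ≈ 1193.0 - 32956.0*I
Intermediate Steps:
√(-750 + k(-1, -5))*(-1205) + 1193 = √(-750 + (-9 - 1)/(-5))*(-1205) + 1193 = √(-750 - ⅕*(-10))*(-1205) + 1193 = √(-750 + 2)*(-1205) + 1193 = √(-748)*(-1205) + 1193 = (2*I*√187)*(-1205) + 1193 = -2410*I*√187 + 1193 = 1193 - 2410*I*√187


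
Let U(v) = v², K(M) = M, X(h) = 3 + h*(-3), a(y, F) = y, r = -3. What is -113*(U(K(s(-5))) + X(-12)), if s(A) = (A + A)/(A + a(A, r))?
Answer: -4520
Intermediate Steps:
X(h) = 3 - 3*h
s(A) = 1 (s(A) = (A + A)/(A + A) = (2*A)/((2*A)) = (2*A)*(1/(2*A)) = 1)
-113*(U(K(s(-5))) + X(-12)) = -113*(1² + (3 - 3*(-12))) = -113*(1 + (3 + 36)) = -113*(1 + 39) = -113*40 = -4520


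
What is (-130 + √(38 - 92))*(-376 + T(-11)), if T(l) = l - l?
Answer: 48880 - 1128*I*√6 ≈ 48880.0 - 2763.0*I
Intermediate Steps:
T(l) = 0
(-130 + √(38 - 92))*(-376 + T(-11)) = (-130 + √(38 - 92))*(-376 + 0) = (-130 + √(-54))*(-376) = (-130 + 3*I*√6)*(-376) = 48880 - 1128*I*√6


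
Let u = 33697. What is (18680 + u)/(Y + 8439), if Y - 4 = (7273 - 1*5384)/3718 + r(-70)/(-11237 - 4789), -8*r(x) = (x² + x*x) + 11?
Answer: 12483464623344/2012432738801 ≈ 6.2032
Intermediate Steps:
r(x) = -11/8 - x²/4 (r(x) = -((x² + x*x) + 11)/8 = -((x² + x²) + 11)/8 = -(2*x² + 11)/8 = -(11 + 2*x²)/8 = -11/8 - x²/4)
Y = 1092685793/238338672 (Y = 4 + ((7273 - 1*5384)/3718 + (-11/8 - ¼*(-70)²)/(-11237 - 4789)) = 4 + ((7273 - 5384)*(1/3718) + (-11/8 - ¼*4900)/(-16026)) = 4 + (1889*(1/3718) + (-11/8 - 1225)*(-1/16026)) = 4 + (1889/3718 - 9811/8*(-1/16026)) = 4 + (1889/3718 + 9811/128208) = 4 + 139331105/238338672 = 1092685793/238338672 ≈ 4.5846)
(18680 + u)/(Y + 8439) = (18680 + 33697)/(1092685793/238338672 + 8439) = 52377/(2012432738801/238338672) = 52377*(238338672/2012432738801) = 12483464623344/2012432738801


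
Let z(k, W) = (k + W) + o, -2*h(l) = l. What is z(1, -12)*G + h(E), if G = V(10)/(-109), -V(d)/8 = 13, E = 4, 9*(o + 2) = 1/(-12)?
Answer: -42416/2943 ≈ -14.413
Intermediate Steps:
o = -217/108 (o = -2 + (⅑)/(-12) = -2 + (⅑)*(-1/12) = -2 - 1/108 = -217/108 ≈ -2.0093)
h(l) = -l/2
V(d) = -104 (V(d) = -8*13 = -104)
G = 104/109 (G = -104/(-109) = -104*(-1/109) = 104/109 ≈ 0.95413)
z(k, W) = -217/108 + W + k (z(k, W) = (k + W) - 217/108 = (W + k) - 217/108 = -217/108 + W + k)
z(1, -12)*G + h(E) = (-217/108 - 12 + 1)*(104/109) - ½*4 = -1405/108*104/109 - 2 = -36530/2943 - 2 = -42416/2943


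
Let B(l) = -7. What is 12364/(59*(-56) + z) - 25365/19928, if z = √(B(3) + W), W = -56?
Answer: -155852623229/31077656216 - 37092*I*√7/10916479 ≈ -5.0149 - 0.0089897*I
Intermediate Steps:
z = 3*I*√7 (z = √(-7 - 56) = √(-63) = 3*I*√7 ≈ 7.9373*I)
12364/(59*(-56) + z) - 25365/19928 = 12364/(59*(-56) + 3*I*√7) - 25365/19928 = 12364/(-3304 + 3*I*√7) - 25365*1/19928 = 12364/(-3304 + 3*I*√7) - 25365/19928 = -25365/19928 + 12364/(-3304 + 3*I*√7)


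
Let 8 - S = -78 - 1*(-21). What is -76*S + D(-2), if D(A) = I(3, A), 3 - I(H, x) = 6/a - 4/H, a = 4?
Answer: -29623/6 ≈ -4937.2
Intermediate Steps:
S = 65 (S = 8 - (-78 - 1*(-21)) = 8 - (-78 + 21) = 8 - 1*(-57) = 8 + 57 = 65)
I(H, x) = 3/2 + 4/H (I(H, x) = 3 - (6/4 - 4/H) = 3 - (6*(¼) - 4/H) = 3 - (3/2 - 4/H) = 3 + (-3/2 + 4/H) = 3/2 + 4/H)
D(A) = 17/6 (D(A) = 3/2 + 4/3 = 17/6)
-76*S + D(-2) = -76*65 + 17/6 = -4940 + 17/6 = -29623/6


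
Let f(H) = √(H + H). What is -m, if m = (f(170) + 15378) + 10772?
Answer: -26150 - 2*√85 ≈ -26168.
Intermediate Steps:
f(H) = √2*√H (f(H) = √(2*H) = √2*√H)
m = 26150 + 2*√85 (m = (√2*√170 + 15378) + 10772 = (2*√85 + 15378) + 10772 = (15378 + 2*√85) + 10772 = 26150 + 2*√85 ≈ 26168.)
-m = -(26150 + 2*√85) = -26150 - 2*√85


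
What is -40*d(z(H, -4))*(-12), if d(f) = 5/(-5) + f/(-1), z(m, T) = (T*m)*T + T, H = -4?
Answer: 32160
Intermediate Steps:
z(m, T) = T + m*T² (z(m, T) = m*T² + T = T + m*T²)
d(f) = -1 - f (d(f) = 5*(-⅕) + f*(-1) = -1 - f)
-40*d(z(H, -4))*(-12) = -40*(-1 - (-4)*(1 - 4*(-4)))*(-12) = -40*(-1 - (-4)*(1 + 16))*(-12) = -40*(-1 - (-4)*17)*(-12) = -40*(-1 - 1*(-68))*(-12) = -40*(-1 + 68)*(-12) = -40*67*(-12) = -2680*(-12) = 32160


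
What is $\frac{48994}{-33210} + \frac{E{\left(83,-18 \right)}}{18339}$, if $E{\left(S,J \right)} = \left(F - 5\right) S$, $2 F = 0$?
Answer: $- \frac{152047186}{101506365} \approx -1.4979$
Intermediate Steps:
$F = 0$ ($F = \frac{1}{2} \cdot 0 = 0$)
$E{\left(S,J \right)} = - 5 S$ ($E{\left(S,J \right)} = \left(0 - 5\right) S = - 5 S$)
$\frac{48994}{-33210} + \frac{E{\left(83,-18 \right)}}{18339} = \frac{48994}{-33210} + \frac{\left(-5\right) 83}{18339} = 48994 \left(- \frac{1}{33210}\right) - \frac{415}{18339} = - \frac{24497}{16605} - \frac{415}{18339} = - \frac{152047186}{101506365}$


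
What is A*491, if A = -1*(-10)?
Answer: 4910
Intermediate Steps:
A = 10
A*491 = 10*491 = 4910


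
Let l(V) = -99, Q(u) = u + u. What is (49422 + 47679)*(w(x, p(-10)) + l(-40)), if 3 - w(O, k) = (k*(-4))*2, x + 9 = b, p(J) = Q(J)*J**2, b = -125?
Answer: -1562937696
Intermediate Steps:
Q(u) = 2*u
p(J) = 2*J**3 (p(J) = (2*J)*J**2 = 2*J**3)
x = -134 (x = -9 - 125 = -134)
w(O, k) = 3 + 8*k (w(O, k) = 3 - k*(-4)*2 = 3 - (-4*k)*2 = 3 - (-8)*k = 3 + 8*k)
(49422 + 47679)*(w(x, p(-10)) + l(-40)) = (49422 + 47679)*((3 + 8*(2*(-10)**3)) - 99) = 97101*((3 + 8*(2*(-1000))) - 99) = 97101*((3 + 8*(-2000)) - 99) = 97101*((3 - 16000) - 99) = 97101*(-15997 - 99) = 97101*(-16096) = -1562937696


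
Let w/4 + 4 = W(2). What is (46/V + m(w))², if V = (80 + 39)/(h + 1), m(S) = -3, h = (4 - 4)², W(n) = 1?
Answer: 96721/14161 ≈ 6.8301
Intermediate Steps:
h = 0 (h = 0² = 0)
w = -12 (w = -16 + 4*1 = -16 + 4 = -12)
V = 119 (V = (80 + 39)/(0 + 1) = 119/1 = 119*1 = 119)
(46/V + m(w))² = (46/119 - 3)² = (-311/119)² = 96721/14161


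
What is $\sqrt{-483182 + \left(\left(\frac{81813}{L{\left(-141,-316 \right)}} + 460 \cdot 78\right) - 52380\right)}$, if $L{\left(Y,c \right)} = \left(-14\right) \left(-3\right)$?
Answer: $\frac{3 i \sqrt{10839542}}{14} \approx 705.5 i$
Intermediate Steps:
$L{\left(Y,c \right)} = 42$
$\sqrt{-483182 + \left(\left(\frac{81813}{L{\left(-141,-316 \right)}} + 460 \cdot 78\right) - 52380\right)} = \sqrt{-483182 - \left(16500 - \frac{27271}{14}\right)} = \sqrt{-483182 + \left(\left(81813 \cdot \frac{1}{42} + 35880\right) - 52380\right)} = \sqrt{-483182 + \left(\left(\frac{27271}{14} + 35880\right) - 52380\right)} = \sqrt{-483182 + \left(\frac{529591}{14} - 52380\right)} = \sqrt{-483182 - \frac{203729}{14}} = \sqrt{- \frac{6968277}{14}} = \frac{3 i \sqrt{10839542}}{14}$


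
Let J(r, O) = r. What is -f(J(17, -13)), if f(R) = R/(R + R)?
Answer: -½ ≈ -0.50000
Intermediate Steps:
f(R) = ½ (f(R) = R/((2*R)) = (1/(2*R))*R = ½)
-f(J(17, -13)) = -1*½ = -½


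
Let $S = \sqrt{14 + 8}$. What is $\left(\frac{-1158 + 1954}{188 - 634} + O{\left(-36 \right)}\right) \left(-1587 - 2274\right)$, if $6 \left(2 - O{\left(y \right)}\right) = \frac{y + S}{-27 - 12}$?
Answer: $- \frac{52866}{223} - \frac{33 \sqrt{22}}{2} \approx -314.46$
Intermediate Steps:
$S = \sqrt{22} \approx 4.6904$
$O{\left(y \right)} = 2 + \frac{y}{234} + \frac{\sqrt{22}}{234}$ ($O{\left(y \right)} = 2 - \frac{\left(y + \sqrt{22}\right) \frac{1}{-27 - 12}}{6} = 2 - \frac{\left(y + \sqrt{22}\right) \frac{1}{-39}}{6} = 2 - \frac{\left(y + \sqrt{22}\right) \left(- \frac{1}{39}\right)}{6} = 2 - \frac{- \frac{y}{39} - \frac{\sqrt{22}}{39}}{6} = 2 + \left(\frac{y}{234} + \frac{\sqrt{22}}{234}\right) = 2 + \frac{y}{234} + \frac{\sqrt{22}}{234}$)
$\left(\frac{-1158 + 1954}{188 - 634} + O{\left(-36 \right)}\right) \left(-1587 - 2274\right) = \left(\frac{-1158 + 1954}{188 - 634} + \left(2 + \frac{1}{234} \left(-36\right) + \frac{\sqrt{22}}{234}\right)\right) \left(-1587 - 2274\right) = \left(\frac{796}{-446} + \left(2 - \frac{2}{13} + \frac{\sqrt{22}}{234}\right)\right) \left(-3861\right) = \left(796 \left(- \frac{1}{446}\right) + \left(\frac{24}{13} + \frac{\sqrt{22}}{234}\right)\right) \left(-3861\right) = \left(- \frac{398}{223} + \left(\frac{24}{13} + \frac{\sqrt{22}}{234}\right)\right) \left(-3861\right) = \left(\frac{178}{2899} + \frac{\sqrt{22}}{234}\right) \left(-3861\right) = - \frac{52866}{223} - \frac{33 \sqrt{22}}{2}$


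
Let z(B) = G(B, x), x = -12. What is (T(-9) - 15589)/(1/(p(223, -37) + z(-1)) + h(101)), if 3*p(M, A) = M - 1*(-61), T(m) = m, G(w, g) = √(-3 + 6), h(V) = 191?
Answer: -10919302619/133716001 - 6381*√3/133716001 ≈ -81.661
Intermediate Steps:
G(w, g) = √3
p(M, A) = 61/3 + M/3 (p(M, A) = (M - 1*(-61))/3 = (M + 61)/3 = (61 + M)/3 = 61/3 + M/3)
z(B) = √3
(T(-9) - 15589)/(1/(p(223, -37) + z(-1)) + h(101)) = (-9 - 15589)/(1/((61/3 + (⅓)*223) + √3) + 191) = -15598/(1/((61/3 + 223/3) + √3) + 191) = -15598/(1/(284/3 + √3) + 191) = -15598/(191 + 1/(284/3 + √3))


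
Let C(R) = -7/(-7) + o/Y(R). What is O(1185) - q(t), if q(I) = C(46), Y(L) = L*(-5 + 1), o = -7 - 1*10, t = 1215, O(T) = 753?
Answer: 138351/184 ≈ 751.91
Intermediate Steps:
o = -17 (o = -7 - 10 = -17)
Y(L) = -4*L (Y(L) = L*(-4) = -4*L)
C(R) = 1 + 17/(4*R) (C(R) = -7/(-7) - 17*(-1/(4*R)) = -7*(-⅐) - (-17)/(4*R) = 1 + 17/(4*R))
q(I) = 201/184 (q(I) = (17/4 + 46)/46 = (1/46)*(201/4) = 201/184)
O(1185) - q(t) = 753 - 1*201/184 = 753 - 201/184 = 138351/184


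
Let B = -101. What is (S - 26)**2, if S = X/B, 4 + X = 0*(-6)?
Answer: 6874884/10201 ≈ 673.94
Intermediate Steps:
X = -4 (X = -4 + 0*(-6) = -4 + 0 = -4)
S = 4/101 (S = -4/(-101) = -4*(-1/101) = 4/101 ≈ 0.039604)
(S - 26)**2 = (4/101 - 26)**2 = (-2622/101)**2 = 6874884/10201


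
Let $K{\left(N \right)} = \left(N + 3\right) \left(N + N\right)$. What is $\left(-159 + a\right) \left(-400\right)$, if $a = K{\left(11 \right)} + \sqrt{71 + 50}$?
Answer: $-64000$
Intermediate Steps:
$K{\left(N \right)} = 2 N \left(3 + N\right)$ ($K{\left(N \right)} = \left(3 + N\right) 2 N = 2 N \left(3 + N\right)$)
$a = 319$ ($a = 2 \cdot 11 \left(3 + 11\right) + \sqrt{71 + 50} = 2 \cdot 11 \cdot 14 + \sqrt{121} = 308 + 11 = 319$)
$\left(-159 + a\right) \left(-400\right) = \left(-159 + 319\right) \left(-400\right) = 160 \left(-400\right) = -64000$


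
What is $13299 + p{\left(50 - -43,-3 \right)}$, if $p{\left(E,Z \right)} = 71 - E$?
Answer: $13277$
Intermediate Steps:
$13299 + p{\left(50 - -43,-3 \right)} = 13299 + \left(71 - \left(50 - -43\right)\right) = 13299 + \left(71 - \left(50 + 43\right)\right) = 13299 + \left(71 - 93\right) = 13299 - 22 = 13277$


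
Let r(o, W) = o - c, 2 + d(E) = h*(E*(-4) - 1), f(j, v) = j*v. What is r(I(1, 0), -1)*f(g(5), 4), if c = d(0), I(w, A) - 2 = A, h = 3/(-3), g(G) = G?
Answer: 60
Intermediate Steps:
h = -1 (h = 3*(-1/3) = -1)
I(w, A) = 2 + A
d(E) = -1 + 4*E (d(E) = -2 - (E*(-4) - 1) = -2 - (-4*E - 1) = -2 - (-1 - 4*E) = -2 + (1 + 4*E) = -1 + 4*E)
c = -1 (c = -1 + 4*0 = -1 + 0 = -1)
r(o, W) = 1 + o (r(o, W) = o - 1*(-1) = o + 1 = 1 + o)
r(I(1, 0), -1)*f(g(5), 4) = (1 + (2 + 0))*(5*4) = (1 + 2)*20 = 3*20 = 60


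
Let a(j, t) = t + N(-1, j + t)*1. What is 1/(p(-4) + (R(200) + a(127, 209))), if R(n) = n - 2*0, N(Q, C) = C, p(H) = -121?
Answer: 1/624 ≈ 0.0016026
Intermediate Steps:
R(n) = n (R(n) = n + 0 = n)
a(j, t) = j + 2*t (a(j, t) = t + (j + t)*1 = t + (j + t) = j + 2*t)
1/(p(-4) + (R(200) + a(127, 209))) = 1/(-121 + (200 + (127 + 2*209))) = 1/(-121 + (200 + (127 + 418))) = 1/(-121 + (200 + 545)) = 1/(-121 + 745) = 1/624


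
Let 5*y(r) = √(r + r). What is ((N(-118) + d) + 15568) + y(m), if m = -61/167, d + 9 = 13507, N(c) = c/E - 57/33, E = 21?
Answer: 6712549/231 + I*√20374/835 ≈ 29059.0 + 0.17094*I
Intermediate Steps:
N(c) = -19/11 + c/21 (N(c) = c/21 - 57/33 = c*(1/21) - 57*1/33 = c/21 - 19/11 = -19/11 + c/21)
d = 13498 (d = -9 + 13507 = 13498)
m = -61/167 (m = -61*1/167 = -61/167 ≈ -0.36527)
y(r) = √2*√r/5 (y(r) = √(r + r)/5 = √(2*r)/5 = (√2*√r)/5 = √2*√r/5)
((N(-118) + d) + 15568) + y(m) = (((-19/11 + (1/21)*(-118)) + 13498) + 15568) + √2*√(-61/167)/5 = (((-19/11 - 118/21) + 13498) + 15568) + √2*(I*√10187/167)/5 = ((-1697/231 + 13498) + 15568) + I*√20374/835 = (3116341/231 + 15568) + I*√20374/835 = 6712549/231 + I*√20374/835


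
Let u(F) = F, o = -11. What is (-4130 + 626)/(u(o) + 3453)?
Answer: -1752/1721 ≈ -1.0180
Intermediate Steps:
(-4130 + 626)/(u(o) + 3453) = (-4130 + 626)/(-11 + 3453) = -3504/3442 = -3504*1/3442 = -1752/1721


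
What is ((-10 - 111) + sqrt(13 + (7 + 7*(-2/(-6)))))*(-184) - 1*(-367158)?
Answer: 389422 - 184*sqrt(201)/3 ≈ 3.8855e+5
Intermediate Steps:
((-10 - 111) + sqrt(13 + (7 + 7*(-2/(-6)))))*(-184) - 1*(-367158) = (-121 + sqrt(13 + (7 + 7*(-2*(-1/6)))))*(-184) + 367158 = (-121 + sqrt(13 + (7 + 7*(1/3))))*(-184) + 367158 = (-121 + sqrt(13 + (7 + 7/3)))*(-184) + 367158 = (-121 + sqrt(13 + 28/3))*(-184) + 367158 = (-121 + sqrt(67/3))*(-184) + 367158 = (-121 + sqrt(201)/3)*(-184) + 367158 = (22264 - 184*sqrt(201)/3) + 367158 = 389422 - 184*sqrt(201)/3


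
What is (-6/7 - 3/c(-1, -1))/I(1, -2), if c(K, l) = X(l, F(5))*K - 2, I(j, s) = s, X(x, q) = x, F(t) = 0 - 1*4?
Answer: -15/14 ≈ -1.0714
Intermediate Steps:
F(t) = -4 (F(t) = 0 - 4 = -4)
c(K, l) = -2 + K*l (c(K, l) = l*K - 2 = K*l - 2 = -2 + K*l)
(-6/7 - 3/c(-1, -1))/I(1, -2) = (-6/7 - 3/(-2 - 1*(-1)))/(-2) = (-6*⅐ - 3/(-2 + 1))*(-½) = (-6/7 - 3/(-1))*(-½) = (-6/7 - 3*(-1))*(-½) = (-6/7 + 3)*(-½) = (15/7)*(-½) = -15/14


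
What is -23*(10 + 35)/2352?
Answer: -345/784 ≈ -0.44005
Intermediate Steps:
-23*(10 + 35)/2352 = -23*45*(1/2352) = -1035*1/2352 = -345/784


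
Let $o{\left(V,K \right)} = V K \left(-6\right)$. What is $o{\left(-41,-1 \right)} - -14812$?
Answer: $14566$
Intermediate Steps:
$o{\left(V,K \right)} = - 6 K V$ ($o{\left(V,K \right)} = K V \left(-6\right) = - 6 K V$)
$o{\left(-41,-1 \right)} - -14812 = \left(-6\right) \left(-1\right) \left(-41\right) - -14812 = -246 + 14812 = 14566$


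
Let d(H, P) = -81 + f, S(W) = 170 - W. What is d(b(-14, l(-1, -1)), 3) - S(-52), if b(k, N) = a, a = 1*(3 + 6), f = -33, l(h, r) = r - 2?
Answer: -336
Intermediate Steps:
l(h, r) = -2 + r
a = 9 (a = 1*9 = 9)
b(k, N) = 9
d(H, P) = -114 (d(H, P) = -81 - 33 = -114)
d(b(-14, l(-1, -1)), 3) - S(-52) = -114 - (170 - 1*(-52)) = -114 - (170 + 52) = -114 - 1*222 = -114 - 222 = -336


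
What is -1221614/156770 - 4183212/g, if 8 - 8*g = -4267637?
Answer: -209196640819/13380774133 ≈ -15.634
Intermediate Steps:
g = 4267645/8 (g = 1 - ⅛*(-4267637) = 1 + 4267637/8 = 4267645/8 ≈ 5.3346e+5)
-1221614/156770 - 4183212/g = -1221614/156770 - 4183212/4267645/8 = -1221614*1/156770 - 4183212*8/4267645 = -610807/78385 - 33465696/4267645 = -209196640819/13380774133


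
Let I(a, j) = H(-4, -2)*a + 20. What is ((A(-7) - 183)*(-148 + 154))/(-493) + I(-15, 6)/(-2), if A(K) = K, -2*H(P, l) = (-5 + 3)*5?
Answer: 29395/986 ≈ 29.812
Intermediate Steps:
H(P, l) = 5 (H(P, l) = -(-5 + 3)*5/2 = -(-1)*5 = -½*(-10) = 5)
I(a, j) = 20 + 5*a (I(a, j) = 5*a + 20 = 20 + 5*a)
((A(-7) - 183)*(-148 + 154))/(-493) + I(-15, 6)/(-2) = ((-7 - 183)*(-148 + 154))/(-493) + (20 + 5*(-15))/(-2) = -190*6*(-1/493) + (20 - 75)*(-½) = -1140*(-1/493) - 55*(-½) = 1140/493 + 55/2 = 29395/986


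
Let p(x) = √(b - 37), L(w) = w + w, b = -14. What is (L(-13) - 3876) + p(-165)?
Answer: -3902 + I*√51 ≈ -3902.0 + 7.1414*I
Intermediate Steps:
L(w) = 2*w
p(x) = I*√51 (p(x) = √(-14 - 37) = √(-51) = I*√51)
(L(-13) - 3876) + p(-165) = (2*(-13) - 3876) + I*√51 = (-26 - 3876) + I*√51 = -3902 + I*√51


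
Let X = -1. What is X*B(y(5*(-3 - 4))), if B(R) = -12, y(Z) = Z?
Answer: 12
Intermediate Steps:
X*B(y(5*(-3 - 4))) = -1*(-12) = 12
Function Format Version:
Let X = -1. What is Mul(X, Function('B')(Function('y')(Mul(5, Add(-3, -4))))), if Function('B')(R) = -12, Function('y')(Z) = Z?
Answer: 12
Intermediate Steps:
Mul(X, Function('B')(Function('y')(Mul(5, Add(-3, -4))))) = Mul(-1, -12) = 12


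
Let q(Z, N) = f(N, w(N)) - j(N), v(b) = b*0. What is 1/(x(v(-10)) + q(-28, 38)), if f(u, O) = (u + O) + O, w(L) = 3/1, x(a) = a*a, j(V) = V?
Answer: ⅙ ≈ 0.16667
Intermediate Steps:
v(b) = 0
x(a) = a²
w(L) = 3 (w(L) = 3*1 = 3)
f(u, O) = u + 2*O (f(u, O) = (O + u) + O = u + 2*O)
q(Z, N) = 6 (q(Z, N) = (N + 2*3) - N = (N + 6) - N = (6 + N) - N = 6)
1/(x(v(-10)) + q(-28, 38)) = 1/(0² + 6) = 1/(0 + 6) = 1/6 = ⅙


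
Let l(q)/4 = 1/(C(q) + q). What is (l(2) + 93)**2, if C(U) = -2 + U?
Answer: 9025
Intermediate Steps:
l(q) = 4/(-2 + 2*q) (l(q) = 4/((-2 + q) + q) = 4/(-2 + 2*q))
(l(2) + 93)**2 = (2/(-1 + 2) + 93)**2 = (2/1 + 93)**2 = (2*1 + 93)**2 = (2 + 93)**2 = 95**2 = 9025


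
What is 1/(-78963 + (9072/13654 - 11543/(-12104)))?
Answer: -4860824/383817380347 ≈ -1.2664e-5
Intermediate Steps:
1/(-78963 + (9072/13654 - 11543/(-12104))) = 1/(-78963 + (9072*(1/13654) - 11543*(-1/12104))) = 1/(-78963 + (4536/6827 + 679/712)) = 1/(-78963 + 7865165/4860824) = 1/(-383817380347/4860824) = -4860824/383817380347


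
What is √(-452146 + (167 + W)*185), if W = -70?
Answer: I*√434201 ≈ 658.94*I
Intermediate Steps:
√(-452146 + (167 + W)*185) = √(-452146 + (167 - 70)*185) = √(-452146 + 97*185) = √(-452146 + 17945) = √(-434201) = I*√434201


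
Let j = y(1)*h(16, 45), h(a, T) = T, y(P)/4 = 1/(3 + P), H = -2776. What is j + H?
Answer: -2731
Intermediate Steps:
y(P) = 4/(3 + P)
j = 45 (j = (4/(3 + 1))*45 = (4/4)*45 = (4*(¼))*45 = 1*45 = 45)
j + H = 45 - 2776 = -2731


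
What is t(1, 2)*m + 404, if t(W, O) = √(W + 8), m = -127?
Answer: 23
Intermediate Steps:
t(W, O) = √(8 + W)
t(1, 2)*m + 404 = √(8 + 1)*(-127) + 404 = √9*(-127) + 404 = 3*(-127) + 404 = -381 + 404 = 23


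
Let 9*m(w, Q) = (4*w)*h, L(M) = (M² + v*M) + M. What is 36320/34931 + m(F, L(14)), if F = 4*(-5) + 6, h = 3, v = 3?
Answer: -1847176/104793 ≈ -17.627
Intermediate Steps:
L(M) = M² + 4*M (L(M) = (M² + 3*M) + M = M² + 4*M)
F = -14 (F = -20 + 6 = -14)
m(w, Q) = 4*w/3 (m(w, Q) = ((4*w)*3)/9 = (12*w)/9 = 4*w/3)
36320/34931 + m(F, L(14)) = 36320/34931 + (4/3)*(-14) = 36320*(1/34931) - 56/3 = 36320/34931 - 56/3 = -1847176/104793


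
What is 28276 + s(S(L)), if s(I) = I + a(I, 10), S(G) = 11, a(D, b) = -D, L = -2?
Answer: 28276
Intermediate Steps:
s(I) = 0 (s(I) = I - I = 0)
28276 + s(S(L)) = 28276 + 0 = 28276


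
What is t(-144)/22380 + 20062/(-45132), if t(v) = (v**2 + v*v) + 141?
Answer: 119090863/84171180 ≈ 1.4149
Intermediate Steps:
t(v) = 141 + 2*v**2 (t(v) = (v**2 + v**2) + 141 = 2*v**2 + 141 = 141 + 2*v**2)
t(-144)/22380 + 20062/(-45132) = (141 + 2*(-144)**2)/22380 + 20062/(-45132) = (141 + 2*20736)*(1/22380) + 20062*(-1/45132) = (141 + 41472)*(1/22380) - 10031/22566 = 41613*(1/22380) - 10031/22566 = 13871/7460 - 10031/22566 = 119090863/84171180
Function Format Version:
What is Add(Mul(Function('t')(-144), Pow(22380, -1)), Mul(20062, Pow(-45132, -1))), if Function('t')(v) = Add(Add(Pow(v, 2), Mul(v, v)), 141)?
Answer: Rational(119090863, 84171180) ≈ 1.4149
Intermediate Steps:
Function('t')(v) = Add(141, Mul(2, Pow(v, 2))) (Function('t')(v) = Add(Add(Pow(v, 2), Pow(v, 2)), 141) = Add(Mul(2, Pow(v, 2)), 141) = Add(141, Mul(2, Pow(v, 2))))
Add(Mul(Function('t')(-144), Pow(22380, -1)), Mul(20062, Pow(-45132, -1))) = Add(Mul(Add(141, Mul(2, Pow(-144, 2))), Pow(22380, -1)), Mul(20062, Pow(-45132, -1))) = Add(Mul(Add(141, Mul(2, 20736)), Rational(1, 22380)), Mul(20062, Rational(-1, 45132))) = Add(Mul(Add(141, 41472), Rational(1, 22380)), Rational(-10031, 22566)) = Add(Mul(41613, Rational(1, 22380)), Rational(-10031, 22566)) = Add(Rational(13871, 7460), Rational(-10031, 22566)) = Rational(119090863, 84171180)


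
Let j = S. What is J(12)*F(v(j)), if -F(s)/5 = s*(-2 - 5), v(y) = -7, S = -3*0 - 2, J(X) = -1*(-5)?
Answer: -1225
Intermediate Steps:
J(X) = 5
S = -2 (S = 0 - 2 = -2)
j = -2
F(s) = 35*s (F(s) = -5*s*(-2 - 5) = -5*s*(-7) = -(-35)*s = 35*s)
J(12)*F(v(j)) = 5*(35*(-7)) = 5*(-245) = -1225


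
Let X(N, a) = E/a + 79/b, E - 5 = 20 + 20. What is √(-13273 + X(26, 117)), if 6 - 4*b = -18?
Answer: I*√80670486/78 ≈ 115.15*I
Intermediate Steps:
E = 45 (E = 5 + (20 + 20) = 5 + 40 = 45)
b = 6 (b = 3/2 - ¼*(-18) = 3/2 + 9/2 = 6)
X(N, a) = 79/6 + 45/a (X(N, a) = 45/a + 79/6 = 79/6 + 45/a)
√(-13273 + X(26, 117)) = √(-13273 + (79/6 + 45/117)) = √(-13273 + (79/6 + 45*(1/117))) = √(-13273 + (79/6 + 5/13)) = √(-13273 + 1057/78) = √(-1034237/78) = I*√80670486/78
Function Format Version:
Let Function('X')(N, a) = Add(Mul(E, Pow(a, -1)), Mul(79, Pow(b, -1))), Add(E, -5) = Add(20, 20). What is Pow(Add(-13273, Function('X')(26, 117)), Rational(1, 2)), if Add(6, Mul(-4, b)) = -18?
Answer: Mul(Rational(1, 78), I, Pow(80670486, Rational(1, 2))) ≈ Mul(115.15, I)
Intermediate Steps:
E = 45 (E = Add(5, Add(20, 20)) = Add(5, 40) = 45)
b = 6 (b = Add(Rational(3, 2), Mul(Rational(-1, 4), -18)) = Add(Rational(3, 2), Rational(9, 2)) = 6)
Function('X')(N, a) = Add(Rational(79, 6), Mul(45, Pow(a, -1))) (Function('X')(N, a) = Add(Mul(45, Pow(a, -1)), Mul(79, Pow(6, -1))) = Add(Mul(45, Pow(a, -1)), Mul(79, Rational(1, 6))) = Add(Mul(45, Pow(a, -1)), Rational(79, 6)) = Add(Rational(79, 6), Mul(45, Pow(a, -1))))
Pow(Add(-13273, Function('X')(26, 117)), Rational(1, 2)) = Pow(Add(-13273, Add(Rational(79, 6), Mul(45, Pow(117, -1)))), Rational(1, 2)) = Pow(Add(-13273, Add(Rational(79, 6), Mul(45, Rational(1, 117)))), Rational(1, 2)) = Pow(Add(-13273, Add(Rational(79, 6), Rational(5, 13))), Rational(1, 2)) = Pow(Add(-13273, Rational(1057, 78)), Rational(1, 2)) = Pow(Rational(-1034237, 78), Rational(1, 2)) = Mul(Rational(1, 78), I, Pow(80670486, Rational(1, 2)))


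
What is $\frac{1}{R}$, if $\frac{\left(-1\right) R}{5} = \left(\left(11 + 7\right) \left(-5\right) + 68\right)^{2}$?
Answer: $- \frac{1}{2420} \approx -0.00041322$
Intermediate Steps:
$R = -2420$ ($R = - 5 \left(\left(11 + 7\right) \left(-5\right) + 68\right)^{2} = - 5 \left(18 \left(-5\right) + 68\right)^{2} = - 5 \left(-90 + 68\right)^{2} = - 5 \left(-22\right)^{2} = \left(-5\right) 484 = -2420$)
$\frac{1}{R} = \frac{1}{-2420} = - \frac{1}{2420}$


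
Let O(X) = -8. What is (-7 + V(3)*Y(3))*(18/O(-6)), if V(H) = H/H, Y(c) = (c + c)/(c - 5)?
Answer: 45/2 ≈ 22.500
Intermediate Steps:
Y(c) = 2*c/(-5 + c) (Y(c) = (2*c)/(-5 + c) = 2*c/(-5 + c))
V(H) = 1
(-7 + V(3)*Y(3))*(18/O(-6)) = (-7 + 1*(2*3/(-5 + 3)))*(18/(-8)) = (-7 + 1*(2*3/(-2)))*(18*(-⅛)) = (-7 + 1*(2*3*(-½)))*(-9/4) = (-7 + 1*(-3))*(-9/4) = (-7 - 3)*(-9/4) = -10*(-9/4) = 45/2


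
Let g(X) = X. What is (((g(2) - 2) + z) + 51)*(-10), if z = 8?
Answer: -590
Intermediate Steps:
(((g(2) - 2) + z) + 51)*(-10) = (((2 - 2) + 8) + 51)*(-10) = ((0 + 8) + 51)*(-10) = (8 + 51)*(-10) = 59*(-10) = -590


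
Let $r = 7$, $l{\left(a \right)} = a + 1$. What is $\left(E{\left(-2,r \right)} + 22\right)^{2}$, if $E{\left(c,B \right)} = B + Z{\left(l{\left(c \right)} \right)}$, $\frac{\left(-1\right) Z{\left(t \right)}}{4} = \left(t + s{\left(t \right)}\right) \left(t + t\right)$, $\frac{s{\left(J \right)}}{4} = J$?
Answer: $121$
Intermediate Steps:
$l{\left(a \right)} = 1 + a$
$s{\left(J \right)} = 4 J$
$Z{\left(t \right)} = - 40 t^{2}$ ($Z{\left(t \right)} = - 4 \left(t + 4 t\right) \left(t + t\right) = - 4 \cdot 5 t 2 t = - 4 \cdot 10 t^{2} = - 40 t^{2}$)
$E{\left(c,B \right)} = B - 40 \left(1 + c\right)^{2}$
$\left(E{\left(-2,r \right)} + 22\right)^{2} = \left(\left(7 - 40 \left(1 - 2\right)^{2}\right) + 22\right)^{2} = \left(\left(7 - 40 \left(-1\right)^{2}\right) + 22\right)^{2} = \left(\left(7 - 40\right) + 22\right)^{2} = \left(-33 + 22\right)^{2} = \left(-11\right)^{2} = 121$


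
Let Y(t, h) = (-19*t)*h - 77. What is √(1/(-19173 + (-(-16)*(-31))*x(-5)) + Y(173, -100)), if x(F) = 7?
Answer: √168516568100930/22645 ≈ 573.26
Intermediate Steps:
Y(t, h) = -77 - 19*h*t (Y(t, h) = -19*h*t - 77 = -77 - 19*h*t)
√(1/(-19173 + (-(-16)*(-31))*x(-5)) + Y(173, -100)) = √(1/(-19173 - (-16)*(-31)*7) + (-77 - 19*(-100)*173)) = √(1/(-19173 - 16*31*7) + (-77 + 328700)) = √(1/(-19173 - 496*7) + 328623) = √(1/(-19173 - 3472) + 328623) = √(1/(-22645) + 328623) = √(-1/22645 + 328623) = √(7441667834/22645) = √168516568100930/22645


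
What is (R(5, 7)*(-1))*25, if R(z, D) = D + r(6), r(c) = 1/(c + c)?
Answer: -2125/12 ≈ -177.08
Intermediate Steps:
r(c) = 1/(2*c)
R(z, D) = 1/12 + D (R(z, D) = D + (½)/6 = D + (½)*(⅙) = D + 1/12 = 1/12 + D)
(R(5, 7)*(-1))*25 = ((1/12 + 7)*(-1))*25 = ((85/12)*(-1))*25 = -85/12*25 = -2125/12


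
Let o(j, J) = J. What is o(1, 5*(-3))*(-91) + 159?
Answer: 1524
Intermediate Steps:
o(1, 5*(-3))*(-91) + 159 = (5*(-3))*(-91) + 159 = -15*(-91) + 159 = 1365 + 159 = 1524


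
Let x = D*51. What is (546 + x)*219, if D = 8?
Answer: 208926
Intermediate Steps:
x = 408 (x = 8*51 = 408)
(546 + x)*219 = (546 + 408)*219 = 954*219 = 208926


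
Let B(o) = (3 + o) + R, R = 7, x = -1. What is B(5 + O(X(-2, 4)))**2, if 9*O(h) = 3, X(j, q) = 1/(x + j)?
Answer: 2116/9 ≈ 235.11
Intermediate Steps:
X(j, q) = 1/(-1 + j)
O(h) = 1/3 (O(h) = (1/9)*3 = 1/3)
B(o) = 10 + o (B(o) = (3 + o) + 7 = 10 + o)
B(5 + O(X(-2, 4)))**2 = (10 + (5 + 1/3))**2 = (10 + 16/3)**2 = (46/3)**2 = 2116/9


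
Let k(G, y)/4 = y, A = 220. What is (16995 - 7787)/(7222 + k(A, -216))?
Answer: 4604/3179 ≈ 1.4483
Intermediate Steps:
k(G, y) = 4*y
(16995 - 7787)/(7222 + k(A, -216)) = (16995 - 7787)/(7222 + 4*(-216)) = 9208/(7222 - 864) = 9208/6358 = 9208*(1/6358) = 4604/3179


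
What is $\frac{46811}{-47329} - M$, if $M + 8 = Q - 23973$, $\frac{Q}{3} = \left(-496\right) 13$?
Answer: $\frac{2050482114}{47329} \approx 43324.0$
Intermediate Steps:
$Q = -19344$ ($Q = 3 \left(\left(-496\right) 13\right) = 3 \left(-6448\right) = -19344$)
$M = -43325$ ($M = -8 - 43317 = -43325$)
$\frac{46811}{-47329} - M = \frac{46811}{-47329} - -43325 = 46811 \left(- \frac{1}{47329}\right) + 43325 = - \frac{46811}{47329} + 43325 = \frac{2050482114}{47329}$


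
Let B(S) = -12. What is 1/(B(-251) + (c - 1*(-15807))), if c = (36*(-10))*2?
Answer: 1/15075 ≈ 6.6335e-5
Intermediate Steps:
c = -720 (c = -360*2 = -720)
1/(B(-251) + (c - 1*(-15807))) = 1/(-12 + (-720 - 1*(-15807))) = 1/(-12 + (-720 + 15807)) = 1/(-12 + 15087) = 1/15075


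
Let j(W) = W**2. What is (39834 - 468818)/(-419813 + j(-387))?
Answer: 107246/67511 ≈ 1.5886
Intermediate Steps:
(39834 - 468818)/(-419813 + j(-387)) = (39834 - 468818)/(-419813 + (-387)**2) = -428984/(-419813 + 149769) = -428984/(-270044) = -428984*(-1/270044) = 107246/67511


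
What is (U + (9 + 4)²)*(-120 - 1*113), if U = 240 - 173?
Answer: -54988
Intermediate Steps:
U = 67
(U + (9 + 4)²)*(-120 - 1*113) = (67 + (9 + 4)²)*(-120 - 1*113) = (67 + 13²)*(-120 - 113) = (67 + 169)*(-233) = 236*(-233) = -54988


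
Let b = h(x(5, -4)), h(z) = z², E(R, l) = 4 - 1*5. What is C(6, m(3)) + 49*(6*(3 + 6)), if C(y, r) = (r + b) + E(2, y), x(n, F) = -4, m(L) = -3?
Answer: 2658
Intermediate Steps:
E(R, l) = -1 (E(R, l) = 4 - 5 = -1)
b = 16 (b = (-4)² = 16)
C(y, r) = 15 + r (C(y, r) = (r + 16) - 1 = (16 + r) - 1 = 15 + r)
C(6, m(3)) + 49*(6*(3 + 6)) = (15 - 3) + 49*(6*(3 + 6)) = 12 + 49*(6*9) = 12 + 49*54 = 12 + 2646 = 2658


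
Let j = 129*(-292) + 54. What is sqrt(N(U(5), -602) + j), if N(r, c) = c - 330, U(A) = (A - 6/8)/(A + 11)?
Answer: I*sqrt(38546) ≈ 196.33*I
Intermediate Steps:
U(A) = (-3/4 + A)/(11 + A) (U(A) = (A - 6*1/8)/(11 + A) = (A - 3/4)/(11 + A) = (-3/4 + A)/(11 + A))
j = -37614 (j = -37668 + 54 = -37614)
N(r, c) = -330 + c
sqrt(N(U(5), -602) + j) = sqrt((-330 - 602) - 37614) = sqrt(-932 - 37614) = sqrt(-38546) = I*sqrt(38546)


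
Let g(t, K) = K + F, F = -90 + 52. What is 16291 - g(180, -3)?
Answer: 16332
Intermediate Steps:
F = -38
g(t, K) = -38 + K (g(t, K) = K - 38 = -38 + K)
16291 - g(180, -3) = 16291 - (-38 - 3) = 16291 - 1*(-41) = 16291 + 41 = 16332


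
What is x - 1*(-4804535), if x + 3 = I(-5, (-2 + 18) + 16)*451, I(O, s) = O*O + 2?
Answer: 4816709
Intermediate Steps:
I(O, s) = 2 + O² (I(O, s) = O² + 2 = 2 + O²)
x = 12174 (x = -3 + (2 + (-5)²)*451 = -3 + (2 + 25)*451 = -3 + 27*451 = -3 + 12177 = 12174)
x - 1*(-4804535) = 12174 - 1*(-4804535) = 12174 + 4804535 = 4816709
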